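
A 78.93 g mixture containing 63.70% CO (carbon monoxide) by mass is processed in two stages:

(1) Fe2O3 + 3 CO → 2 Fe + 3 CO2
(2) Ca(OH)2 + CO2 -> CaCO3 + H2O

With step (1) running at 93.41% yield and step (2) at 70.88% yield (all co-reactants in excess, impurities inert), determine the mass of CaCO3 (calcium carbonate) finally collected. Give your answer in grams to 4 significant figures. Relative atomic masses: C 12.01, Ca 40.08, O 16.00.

119.0 g

Pure CO = 78.93 × 0.6370 = 50.278 g.
M(CO) = 12.01 + 16.00 = 28.01 g/mol.
M(CaCO3) = 40.08 + 12.01 + 3(16.00) = 100.09 g/mol.
n(CO) = 50.278 / 28.01 = 1.7950 mol.
Step 1 (CO:CO2 = 3:3): theoretical n(CO2) = 1.7950 mol; at 93.41% yield, n(CO2) = 1.6767 mol.
Step 2 (CO2:CaCO3 = 1:1): theoretical n(CaCO3) = 1.6767 mol, so theoretical mass = 1.6767 × 100.09 = 167.82 g.
At 70.88% yield, actual mass of CaCO3 = 167.82 × 0.7088 = 118.95 g.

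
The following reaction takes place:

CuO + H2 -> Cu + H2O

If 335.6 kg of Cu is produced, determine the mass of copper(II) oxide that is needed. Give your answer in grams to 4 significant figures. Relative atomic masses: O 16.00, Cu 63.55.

420100 g

M(Cu) = 63.55 g/mol.
M(CuO) = 63.55 + 16.00 = 79.55 g/mol.
Convert: 335.6 kg = 335600 g.
n(Cu) = 335600 g / 63.55 g/mol = 5280.9 mol.
From the equation the Cu:CuO mole ratio is 1:1, so n(CuO) = 5280.9 × 1/1 = 5280.9 mol.
Mass of CuO = 5280.9 mol × 79.55 g/mol = 420090 g.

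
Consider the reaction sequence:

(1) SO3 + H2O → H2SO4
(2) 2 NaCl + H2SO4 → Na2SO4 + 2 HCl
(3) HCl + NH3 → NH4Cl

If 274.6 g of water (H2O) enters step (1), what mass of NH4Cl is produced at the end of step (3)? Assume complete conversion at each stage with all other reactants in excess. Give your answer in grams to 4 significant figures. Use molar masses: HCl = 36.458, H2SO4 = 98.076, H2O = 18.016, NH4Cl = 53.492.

1631 g

n(H2O) = 274.6 / 18.016 = 15.242 mol.
Reaction (1): H2O→H2SO4 ratio 1:1 ⇒ n(H2SO4) = 15.242 mol.
Reaction (2): H2SO4→HCl ratio 1:2 ⇒ n(HCl) = 30.484 mol.
Reaction (3): HCl→NH4Cl ratio 1:1 ⇒ n(NH4Cl) = 30.484 mol.
Mass of NH4Cl = 30.484 × 53.492 = 1630.7 g.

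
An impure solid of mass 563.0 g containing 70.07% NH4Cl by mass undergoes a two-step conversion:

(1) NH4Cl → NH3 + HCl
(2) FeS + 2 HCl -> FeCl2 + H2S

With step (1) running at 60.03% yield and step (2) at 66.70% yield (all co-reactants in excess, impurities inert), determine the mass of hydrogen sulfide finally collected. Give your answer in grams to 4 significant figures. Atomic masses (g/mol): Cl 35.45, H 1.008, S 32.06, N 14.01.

50.31 g

Pure NH4Cl = 563.0 × 0.7007 = 394.49 g.
M(NH4Cl) = 14.01 + 4(1.008) + 35.45 = 53.492 g/mol.
M(H2S) = 2(1.008) + 32.06 = 34.076 g/mol.
n(NH4Cl) = 394.49 / 53.492 = 7.3748 mol.
Step 1 (NH4Cl:HCl = 1:1): theoretical n(HCl) = 7.3748 mol; at 60.03% yield, n(HCl) = 4.4271 mol.
Step 2 (HCl:H2S = 2:1): theoretical n(H2S) = 2.2136 mol, so theoretical mass = 2.2136 × 34.076 = 75.429 g.
At 66.70% yield, actual mass of H2S = 75.429 × 0.6670 = 50.311 g.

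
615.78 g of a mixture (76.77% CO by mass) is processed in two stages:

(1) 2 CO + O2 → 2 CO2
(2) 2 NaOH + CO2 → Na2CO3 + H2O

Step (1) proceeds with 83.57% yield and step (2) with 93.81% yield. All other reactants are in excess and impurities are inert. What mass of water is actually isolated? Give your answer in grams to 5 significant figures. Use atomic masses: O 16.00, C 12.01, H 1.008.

Pure CO = 615.78 × 0.7677 = 472.734 g.
M(CO) = 12.01 + 16.00 = 28.01 g/mol.
M(H2O) = 2(1.008) + 16.00 = 18.016 g/mol.
n(CO) = 472.734 / 28.01 = 16.8773 mol.
Step 1 (CO:CO2 = 2:2): theoretical n(CO2) = 16.8773 mol; at 83.57% yield, n(CO2) = 14.1044 mol.
Step 2 (CO2:H2O = 1:1): theoretical n(H2O) = 14.1044 mol, so theoretical mass = 14.1044 × 18.016 = 254.105 g.
At 93.81% yield, actual mass of H2O = 254.105 × 0.9381 = 238.376 g.

238.38 g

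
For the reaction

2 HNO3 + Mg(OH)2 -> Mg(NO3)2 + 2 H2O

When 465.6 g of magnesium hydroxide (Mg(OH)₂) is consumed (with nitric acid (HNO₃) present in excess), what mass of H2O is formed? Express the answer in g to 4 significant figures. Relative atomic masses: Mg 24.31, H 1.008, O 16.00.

287.6 g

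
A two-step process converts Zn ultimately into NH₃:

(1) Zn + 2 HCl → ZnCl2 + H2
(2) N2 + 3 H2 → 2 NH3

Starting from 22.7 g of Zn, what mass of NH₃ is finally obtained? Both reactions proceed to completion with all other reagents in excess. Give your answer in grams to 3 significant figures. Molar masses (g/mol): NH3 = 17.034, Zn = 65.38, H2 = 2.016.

3.94 g

n(Zn) = 22.70 / 65.38 = 0.3472 mol.
Step 1 gives a 1:1 ratio of Zn to H2, so n(H2) = 0.3472 mol.
In step 2 the H2:NH3 ratio is 3:2, so n(NH3) = 0.2315 mol.
Mass of NH3 = 0.2315 × 17.034 = 3.943 g.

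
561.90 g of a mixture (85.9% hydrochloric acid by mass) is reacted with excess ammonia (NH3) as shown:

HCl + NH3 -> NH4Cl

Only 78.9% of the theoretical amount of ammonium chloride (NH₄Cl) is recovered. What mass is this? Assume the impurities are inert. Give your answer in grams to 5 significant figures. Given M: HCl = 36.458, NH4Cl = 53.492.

558.76 g

Pure HCl available = 561.90 g × 0.859 = 482.672 g.
n(HCl) = 482.672 g / 36.458 g/mol = 13.2391 mol.
From the equation the HCl:NH4Cl mole ratio is 1:1, so n(NH4Cl) = 13.2391 × 1/1 = 13.2391 mol.
Mass of NH4Cl = 13.2391 mol × 53.492 g/mol = 708.187 g.
Actual mass collected = 708.187 g × 0.789 = 558.760 g.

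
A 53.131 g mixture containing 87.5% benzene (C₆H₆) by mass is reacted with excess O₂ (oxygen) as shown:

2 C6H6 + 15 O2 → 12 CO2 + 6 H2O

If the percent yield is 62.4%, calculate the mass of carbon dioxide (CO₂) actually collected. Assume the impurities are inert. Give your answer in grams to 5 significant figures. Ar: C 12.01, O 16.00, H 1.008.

98.073 g

Pure C6H6 available = 53.131 g × 0.875 = 46.4896 g.
M(C6H6) = 6(12.01) + 6(1.008) = 78.108 g/mol.
M(CO2) = 12.01 + 2(16.00) = 44.01 g/mol.
n(C6H6) = 46.4896 g / 78.108 g/mol = 0.595197 mol.
From the equation the C6H6:CO2 mole ratio is 2:12, so n(CO2) = 0.595197 × 12/2 = 3.57118 mol.
Mass of CO2 = 3.57118 mol × 44.01 g/mol = 157.168 g.
Actual mass collected = 157.168 g × 0.624 = 98.0726 g.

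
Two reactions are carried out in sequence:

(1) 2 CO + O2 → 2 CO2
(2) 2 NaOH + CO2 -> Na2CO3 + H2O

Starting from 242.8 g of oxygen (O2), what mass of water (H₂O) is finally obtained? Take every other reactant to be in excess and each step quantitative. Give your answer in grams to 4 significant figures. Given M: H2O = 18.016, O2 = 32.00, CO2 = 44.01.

273.4 g

n(O2) = 242.80 / 32.00 = 7.5875 mol.
Step 1 gives a 1:2 ratio of O2 to CO2, so n(CO2) = 15.175 mol.
In step 2 the CO2:H2O ratio is 1:1, so n(H2O) = 15.175 mol.
Mass of H2O = 15.175 × 18.016 = 273.39 g.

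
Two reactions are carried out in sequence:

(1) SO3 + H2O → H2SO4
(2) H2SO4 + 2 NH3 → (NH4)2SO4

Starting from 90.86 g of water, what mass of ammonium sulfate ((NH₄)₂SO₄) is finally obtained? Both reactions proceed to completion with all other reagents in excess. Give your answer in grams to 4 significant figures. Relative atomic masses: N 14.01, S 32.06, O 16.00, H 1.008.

M(H2O) = 2(1.008) + 16.00 = 18.016 g/mol.
M((NH4)2SO4) = 2(14.01) + 8(1.008) + 32.06 + 4(16.00) = 132.144 g/mol.
n(H2O) = 90.860 / 18.016 = 5.0433 mol.
Step 1 gives a 1:1 ratio of H2O to H2SO4, so n(H2SO4) = 5.0433 mol.
In step 2 the H2SO4:(NH4)2SO4 ratio is 1:1, so n((NH4)2SO4) = 5.0433 mol.
Mass of (NH4)2SO4 = 5.0433 × 132.144 = 666.44 g.

666.4 g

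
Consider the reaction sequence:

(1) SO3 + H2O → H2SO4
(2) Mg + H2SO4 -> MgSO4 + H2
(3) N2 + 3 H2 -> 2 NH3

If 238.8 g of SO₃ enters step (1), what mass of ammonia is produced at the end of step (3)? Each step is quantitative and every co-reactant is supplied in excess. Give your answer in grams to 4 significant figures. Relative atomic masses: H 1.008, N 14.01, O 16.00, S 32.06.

33.87 g

M(SO3) = 32.06 + 3(16.00) = 80.06 g/mol.
M(NH3) = 14.01 + 3(1.008) = 17.034 g/mol.
n(SO3) = 238.8 / 80.06 = 2.9828 mol.
Reaction (1): SO3→H2SO4 ratio 1:1 ⇒ n(H2SO4) = 2.9828 mol.
Reaction (2): H2SO4→H2 ratio 1:1 ⇒ n(H2) = 2.9828 mol.
Reaction (3): H2→NH3 ratio 3:2 ⇒ n(NH3) = 1.9885 mol.
Mass of NH3 = 1.9885 × 17.034 = 33.872 g.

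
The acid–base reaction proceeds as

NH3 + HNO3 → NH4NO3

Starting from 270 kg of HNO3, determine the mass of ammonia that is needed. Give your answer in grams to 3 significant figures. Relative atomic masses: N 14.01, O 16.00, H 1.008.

73000 g

M(HNO3) = 1.008 + 14.01 + 3(16.00) = 63.018 g/mol.
M(NH3) = 14.01 + 3(1.008) = 17.034 g/mol.
Convert: 270 kg = 270000 g.
n(HNO3) = 270000 g / 63.018 g/mol = 4284 mol.
From the equation the HNO3:NH3 mole ratio is 1:1, so n(NH3) = 4284 × 1/1 = 4284 mol.
Mass of NH3 = 4284 mol × 17.034 g/mol = 72980 g.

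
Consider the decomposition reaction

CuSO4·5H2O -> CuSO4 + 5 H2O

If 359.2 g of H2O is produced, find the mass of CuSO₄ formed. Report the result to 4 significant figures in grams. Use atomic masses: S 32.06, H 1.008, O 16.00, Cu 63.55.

M(H2O) = 2(1.008) + 16.00 = 18.016 g/mol.
M(CuSO4) = 63.55 + 32.06 + 4(16.00) = 159.61 g/mol.
n(H2O) = 359.20 g / 18.016 g/mol = 19.938 mol.
From the equation the H2O:CuSO4 mole ratio is 5:1, so n(CuSO4) = 19.938 × 1/5 = 3.9876 mol.
Mass of CuSO4 = 3.9876 mol × 159.61 g/mol = 636.46 g.

636.5 g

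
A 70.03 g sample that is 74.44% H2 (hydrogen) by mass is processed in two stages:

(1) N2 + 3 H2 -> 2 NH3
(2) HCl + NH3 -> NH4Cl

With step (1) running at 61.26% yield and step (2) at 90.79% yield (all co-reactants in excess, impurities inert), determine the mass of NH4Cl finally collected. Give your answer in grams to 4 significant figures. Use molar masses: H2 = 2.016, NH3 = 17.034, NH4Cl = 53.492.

Pure H2 = 70.03 × 0.7444 = 52.130 g.
n(H2) = 52.130 / 2.016 = 25.858 mol.
Step 1 (H2:NH3 = 3:2): theoretical n(NH3) = 17.239 mol; at 61.26% yield, n(NH3) = 10.561 mol.
Step 2 (NH3:NH4Cl = 1:1): theoretical n(NH4Cl) = 10.561 mol, so theoretical mass = 10.561 × 53.492 = 564.90 g.
At 90.79% yield, actual mass of NH4Cl = 564.90 × 0.9079 = 512.88 g.

512.9 g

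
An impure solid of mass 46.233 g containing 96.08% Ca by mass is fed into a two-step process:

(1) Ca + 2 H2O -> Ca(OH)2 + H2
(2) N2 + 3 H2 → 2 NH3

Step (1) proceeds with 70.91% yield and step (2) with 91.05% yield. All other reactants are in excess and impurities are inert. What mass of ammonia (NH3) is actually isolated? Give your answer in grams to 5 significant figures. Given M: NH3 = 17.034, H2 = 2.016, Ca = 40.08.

8.1259 g

Pure Ca = 46.233 × 0.9608 = 44.4207 g.
n(Ca) = 44.4207 / 40.08 = 1.10830 mol.
Step 1 (Ca:H2 = 1:1): theoretical n(H2) = 1.10830 mol; at 70.91% yield, n(H2) = 0.785896 mol.
Step 2 (H2:NH3 = 3:2): theoretical n(NH3) = 0.523930 mol, so theoretical mass = 0.523930 × 17.034 = 8.92463 g.
At 91.05% yield, actual mass of NH3 = 8.92463 × 0.9105 = 8.12588 g.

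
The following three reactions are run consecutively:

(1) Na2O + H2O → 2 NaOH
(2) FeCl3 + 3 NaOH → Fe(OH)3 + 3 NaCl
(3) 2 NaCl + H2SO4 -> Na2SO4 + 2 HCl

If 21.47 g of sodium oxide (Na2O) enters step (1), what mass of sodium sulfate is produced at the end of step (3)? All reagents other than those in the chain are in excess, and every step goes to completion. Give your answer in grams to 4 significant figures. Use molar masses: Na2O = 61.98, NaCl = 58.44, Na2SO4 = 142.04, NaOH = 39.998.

49.20 g

n(Na2O) = 21.47 / 61.98 = 0.34640 mol.
Reaction (1): Na2O→NaOH ratio 1:2 ⇒ n(NaOH) = 0.69280 mol.
Reaction (2): NaOH→NaCl ratio 3:3 ⇒ n(NaCl) = 0.69280 mol.
Reaction (3): NaCl→Na2SO4 ratio 2:1 ⇒ n(Na2SO4) = 0.34640 mol.
Mass of Na2SO4 = 0.34640 × 142.04 = 49.203 g.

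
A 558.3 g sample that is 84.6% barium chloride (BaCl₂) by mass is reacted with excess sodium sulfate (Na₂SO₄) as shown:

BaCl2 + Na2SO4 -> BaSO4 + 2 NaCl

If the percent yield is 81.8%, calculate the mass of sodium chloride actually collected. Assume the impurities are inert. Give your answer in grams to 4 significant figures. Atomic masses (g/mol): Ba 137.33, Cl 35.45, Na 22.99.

216.9 g

Pure BaCl2 available = 558.3 g × 0.846 = 472.32 g.
M(BaCl2) = 137.33 + 2(35.45) = 208.23 g/mol.
M(NaCl) = 22.99 + 35.45 = 58.44 g/mol.
n(BaCl2) = 472.32 g / 208.23 g/mol = 2.2683 mol.
From the equation the BaCl2:NaCl mole ratio is 1:2, so n(NaCl) = 2.2683 × 2/1 = 4.5365 mol.
Mass of NaCl = 4.5365 mol × 58.44 g/mol = 265.12 g.
Actual mass collected = 265.12 g × 0.818 = 216.86 g.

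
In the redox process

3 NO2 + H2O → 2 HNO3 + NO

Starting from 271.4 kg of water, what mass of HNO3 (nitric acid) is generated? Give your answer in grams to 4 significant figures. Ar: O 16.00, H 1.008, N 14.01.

M(H2O) = 2(1.008) + 16.00 = 18.016 g/mol.
M(HNO3) = 1.008 + 14.01 + 3(16.00) = 63.018 g/mol.
Convert: 271.4 kg = 271400 g.
n(H2O) = 271400 g / 18.016 g/mol = 15064 mol.
From the equation the H2O:HNO3 mole ratio is 1:2, so n(HNO3) = 15064 × 2/1 = 30129 mol.
Mass of HNO3 = 30129 mol × 63.018 g/mol = 1.8987 × 10^6 g.

1899000 g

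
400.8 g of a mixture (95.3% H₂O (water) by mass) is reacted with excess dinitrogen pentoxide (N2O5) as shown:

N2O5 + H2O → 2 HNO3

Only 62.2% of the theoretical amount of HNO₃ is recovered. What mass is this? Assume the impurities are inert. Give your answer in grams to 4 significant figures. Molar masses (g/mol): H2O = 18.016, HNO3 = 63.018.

Pure H2O available = 400.8 g × 0.953 = 381.96 g.
n(H2O) = 381.96 g / 18.016 g/mol = 21.201 mol.
From the equation the H2O:HNO3 mole ratio is 1:2, so n(HNO3) = 21.201 × 2/1 = 42.403 mol.
Mass of HNO3 = 42.403 mol × 63.018 g/mol = 2672.1 g.
Actual mass collected = 2672.1 g × 0.622 = 1662.1 g.

1662 g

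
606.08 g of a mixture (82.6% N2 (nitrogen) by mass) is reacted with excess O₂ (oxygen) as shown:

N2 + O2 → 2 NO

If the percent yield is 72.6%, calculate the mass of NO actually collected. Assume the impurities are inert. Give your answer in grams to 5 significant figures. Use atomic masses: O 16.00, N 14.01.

778.53 g

Pure N2 available = 606.08 g × 0.826 = 500.622 g.
M(N2) = 2(14.01) = 28.02 g/mol.
M(NO) = 14.01 + 16.00 = 30.01 g/mol.
n(N2) = 500.622 g / 28.02 g/mol = 17.8666 mol.
From the equation the N2:NO mole ratio is 1:2, so n(NO) = 17.8666 × 2/1 = 35.7332 mol.
Mass of NO = 35.7332 mol × 30.01 g/mol = 1072.35 g.
Actual mass collected = 1072.35 g × 0.726 = 778.528 g.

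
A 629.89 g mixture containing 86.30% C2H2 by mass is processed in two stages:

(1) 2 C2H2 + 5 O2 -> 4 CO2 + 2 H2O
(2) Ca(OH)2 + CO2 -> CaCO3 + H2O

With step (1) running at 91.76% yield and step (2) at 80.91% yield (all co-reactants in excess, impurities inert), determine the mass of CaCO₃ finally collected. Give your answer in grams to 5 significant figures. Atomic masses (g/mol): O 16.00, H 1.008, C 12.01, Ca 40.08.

Pure C2H2 = 629.89 × 0.8630 = 543.595 g.
M(C2H2) = 2(12.01) + 2(1.008) = 26.036 g/mol.
M(CaCO3) = 40.08 + 12.01 + 3(16.00) = 100.09 g/mol.
n(C2H2) = 543.595 / 26.036 = 20.8786 mol.
Step 1 (C2H2:CO2 = 2:4): theoretical n(CO2) = 41.7572 mol; at 91.76% yield, n(CO2) = 38.3164 mol.
Step 2 (CO2:CaCO3 = 1:1): theoretical n(CaCO3) = 38.3164 mol, so theoretical mass = 38.3164 × 100.09 = 3835.09 g.
At 80.91% yield, actual mass of CaCO3 = 3835.09 × 0.8091 = 3102.97 g.

3103.0 g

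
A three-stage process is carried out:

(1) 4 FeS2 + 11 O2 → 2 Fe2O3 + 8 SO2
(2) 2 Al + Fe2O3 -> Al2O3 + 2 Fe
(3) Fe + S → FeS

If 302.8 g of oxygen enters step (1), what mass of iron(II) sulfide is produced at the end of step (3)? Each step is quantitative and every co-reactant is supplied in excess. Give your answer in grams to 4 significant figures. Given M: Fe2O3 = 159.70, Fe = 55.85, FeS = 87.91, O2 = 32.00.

n(O2) = 302.8 / 32.00 = 9.4625 mol.
Reaction (1): O2→Fe2O3 ratio 11:2 ⇒ n(Fe2O3) = 1.7205 mol.
Reaction (2): Fe2O3→Fe ratio 1:2 ⇒ n(Fe) = 3.4409 mol.
Reaction (3): Fe→FeS ratio 1:1 ⇒ n(FeS) = 3.4409 mol.
Mass of FeS = 3.4409 × 87.91 = 302.49 g.

302.5 g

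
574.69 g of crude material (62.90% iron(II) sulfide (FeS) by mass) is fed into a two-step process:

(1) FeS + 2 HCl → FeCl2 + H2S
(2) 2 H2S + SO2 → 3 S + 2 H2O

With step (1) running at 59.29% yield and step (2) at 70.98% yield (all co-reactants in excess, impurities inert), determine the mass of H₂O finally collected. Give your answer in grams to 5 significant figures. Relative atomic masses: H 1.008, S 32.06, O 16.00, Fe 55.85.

Pure FeS = 574.69 × 0.6290 = 361.480 g.
M(FeS) = 55.85 + 32.06 = 87.91 g/mol.
M(H2O) = 2(1.008) + 16.00 = 18.016 g/mol.
n(FeS) = 361.480 / 87.91 = 4.11193 mol.
Step 1 (FeS:H2S = 1:1): theoretical n(H2S) = 4.11193 mol; at 59.29% yield, n(H2S) = 2.43796 mol.
Step 2 (H2S:H2O = 2:2): theoretical n(H2O) = 2.43796 mol, so theoretical mass = 2.43796 × 18.016 = 43.9224 g.
At 70.98% yield, actual mass of H2O = 43.9224 × 0.7098 = 31.1761 g.

31.176 g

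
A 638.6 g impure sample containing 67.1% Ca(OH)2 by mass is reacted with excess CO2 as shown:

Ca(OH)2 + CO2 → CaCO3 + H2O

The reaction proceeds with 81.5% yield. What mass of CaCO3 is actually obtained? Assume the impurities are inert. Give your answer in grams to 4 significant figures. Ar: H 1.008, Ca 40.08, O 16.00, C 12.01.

471.7 g

Pure Ca(OH)2 available = 638.6 g × 0.671 = 428.50 g.
M(Ca(OH)2) = 40.08 + 2(16.00) + 2(1.008) = 74.096 g/mol.
M(CaCO3) = 40.08 + 12.01 + 3(16.00) = 100.09 g/mol.
n(Ca(OH)2) = 428.50 g / 74.096 g/mol = 5.7830 mol.
From the equation the Ca(OH)2:CaCO3 mole ratio is 1:1, so n(CaCO3) = 5.7830 × 1/1 = 5.7830 mol.
Mass of CaCO3 = 5.7830 mol × 100.09 g/mol = 578.83 g.
Actual mass collected = 578.83 g × 0.815 = 471.74 g.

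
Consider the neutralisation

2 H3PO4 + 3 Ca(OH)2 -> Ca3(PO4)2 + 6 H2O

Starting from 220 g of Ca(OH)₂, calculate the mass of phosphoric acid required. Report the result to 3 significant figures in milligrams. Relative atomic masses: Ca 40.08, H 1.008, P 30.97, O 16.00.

194000 mg

M(Ca(OH)2) = 40.08 + 2(16.00) + 2(1.008) = 74.096 g/mol.
M(H3PO4) = 3(1.008) + 30.97 + 4(16.00) = 97.994 g/mol.
n(Ca(OH)2) = 220.0 g / 74.096 g/mol = 2.969 mol.
From the equation the Ca(OH)2:H3PO4 mole ratio is 3:2, so n(H3PO4) = 2.969 × 2/3 = 1.979 mol.
Mass of H3PO4 = 1.979 mol × 97.994 g/mol = 194.0 g.
Converting to mg: 194.0 g = 194000 mg.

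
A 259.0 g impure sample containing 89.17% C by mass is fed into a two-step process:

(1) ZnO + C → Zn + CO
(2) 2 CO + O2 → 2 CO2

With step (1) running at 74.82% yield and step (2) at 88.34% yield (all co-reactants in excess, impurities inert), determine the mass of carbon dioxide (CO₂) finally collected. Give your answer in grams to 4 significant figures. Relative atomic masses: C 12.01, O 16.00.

559.4 g

Pure C = 259.0 × 0.8917 = 230.95 g.
M(C) = 12.01 g/mol.
M(CO2) = 12.01 + 2(16.00) = 44.01 g/mol.
n(C) = 230.95 / 12.01 = 19.230 mol.
Step 1 (C:CO = 1:1): theoretical n(CO) = 19.230 mol; at 74.82% yield, n(CO) = 14.388 mol.
Step 2 (CO:CO2 = 2:2): theoretical n(CO2) = 14.388 mol, so theoretical mass = 14.388 × 44.01 = 633.21 g.
At 88.34% yield, actual mass of CO2 = 633.21 × 0.8834 = 559.37 g.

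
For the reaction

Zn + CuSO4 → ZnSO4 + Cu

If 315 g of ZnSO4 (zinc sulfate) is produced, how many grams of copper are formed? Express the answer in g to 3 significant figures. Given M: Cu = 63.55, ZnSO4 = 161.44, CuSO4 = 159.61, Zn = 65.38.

124 g

n(ZnSO4) = 315.0 g / 161.44 g/mol = 1.951 mol.
From the equation the ZnSO4:Cu mole ratio is 1:1, so n(Cu) = 1.951 × 1/1 = 1.951 mol.
Mass of Cu = 1.951 mol × 63.55 g/mol = 124.0 g.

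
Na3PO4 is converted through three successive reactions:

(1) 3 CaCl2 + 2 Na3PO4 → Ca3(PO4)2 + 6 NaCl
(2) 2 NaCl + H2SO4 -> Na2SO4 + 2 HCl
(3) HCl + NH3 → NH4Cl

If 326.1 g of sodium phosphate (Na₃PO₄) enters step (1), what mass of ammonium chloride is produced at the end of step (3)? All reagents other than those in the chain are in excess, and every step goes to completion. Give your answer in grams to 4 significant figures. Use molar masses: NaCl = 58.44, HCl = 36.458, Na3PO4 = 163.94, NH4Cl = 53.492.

319.2 g

n(Na3PO4) = 326.1 / 163.94 = 1.9891 mol.
Reaction (1): Na3PO4→NaCl ratio 2:6 ⇒ n(NaCl) = 5.9674 mol.
Reaction (2): NaCl→HCl ratio 2:2 ⇒ n(HCl) = 5.9674 mol.
Reaction (3): HCl→NH4Cl ratio 1:1 ⇒ n(NH4Cl) = 5.9674 mol.
Mass of NH4Cl = 5.9674 × 53.492 = 319.21 g.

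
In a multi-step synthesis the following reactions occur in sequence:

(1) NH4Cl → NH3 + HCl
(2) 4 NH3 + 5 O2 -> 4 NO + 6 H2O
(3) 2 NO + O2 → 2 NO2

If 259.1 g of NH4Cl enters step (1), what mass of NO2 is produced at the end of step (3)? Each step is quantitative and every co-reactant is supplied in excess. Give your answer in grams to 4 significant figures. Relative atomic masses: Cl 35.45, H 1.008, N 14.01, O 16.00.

222.9 g

M(NH4Cl) = 14.01 + 4(1.008) + 35.45 = 53.492 g/mol.
M(NO2) = 14.01 + 2(16.00) = 46.01 g/mol.
n(NH4Cl) = 259.1 / 53.492 = 4.8437 mol.
Reaction (1): NH4Cl→NH3 ratio 1:1 ⇒ n(NH3) = 4.8437 mol.
Reaction (2): NH3→NO ratio 4:4 ⇒ n(NO) = 4.8437 mol.
Reaction (3): NO→NO2 ratio 2:2 ⇒ n(NO2) = 4.8437 mol.
Mass of NO2 = 4.8437 × 46.01 = 222.86 g.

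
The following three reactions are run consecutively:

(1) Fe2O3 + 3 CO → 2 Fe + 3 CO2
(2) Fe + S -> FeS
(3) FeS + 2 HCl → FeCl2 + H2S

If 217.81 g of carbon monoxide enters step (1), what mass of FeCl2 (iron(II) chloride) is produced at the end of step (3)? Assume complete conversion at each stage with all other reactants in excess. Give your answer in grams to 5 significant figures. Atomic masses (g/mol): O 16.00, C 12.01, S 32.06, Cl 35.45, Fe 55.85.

M(CO) = 12.01 + 16.00 = 28.01 g/mol.
M(FeCl2) = 55.85 + 2(35.45) = 126.75 g/mol.
n(CO) = 217.81 / 28.01 = 7.77615 mol.
Reaction (1): CO→Fe ratio 3:2 ⇒ n(Fe) = 5.18410 mol.
Reaction (2): Fe→FeS ratio 1:1 ⇒ n(FeS) = 5.18410 mol.
Reaction (3): FeS→FeCl2 ratio 1:1 ⇒ n(FeCl2) = 5.18410 mol.
Mass of FeCl2 = 5.18410 × 126.75 = 657.085 g.

657.08 g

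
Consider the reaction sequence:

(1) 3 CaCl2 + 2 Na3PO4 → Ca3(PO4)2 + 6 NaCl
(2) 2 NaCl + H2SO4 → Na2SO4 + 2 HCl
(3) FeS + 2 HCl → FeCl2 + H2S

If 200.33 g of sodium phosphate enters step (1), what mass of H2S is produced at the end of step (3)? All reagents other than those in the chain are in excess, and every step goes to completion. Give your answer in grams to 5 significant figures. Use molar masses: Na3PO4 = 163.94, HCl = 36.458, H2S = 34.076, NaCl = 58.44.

n(Na3PO4) = 200.33 / 163.94 = 1.22197 mol.
Reaction (1): Na3PO4→NaCl ratio 2:6 ⇒ n(NaCl) = 3.66591 mol.
Reaction (2): NaCl→HCl ratio 2:2 ⇒ n(HCl) = 3.66591 mol.
Reaction (3): HCl→H2S ratio 2:1 ⇒ n(H2S) = 1.83296 mol.
Mass of H2S = 1.83296 × 34.076 = 62.4598 g.

62.460 g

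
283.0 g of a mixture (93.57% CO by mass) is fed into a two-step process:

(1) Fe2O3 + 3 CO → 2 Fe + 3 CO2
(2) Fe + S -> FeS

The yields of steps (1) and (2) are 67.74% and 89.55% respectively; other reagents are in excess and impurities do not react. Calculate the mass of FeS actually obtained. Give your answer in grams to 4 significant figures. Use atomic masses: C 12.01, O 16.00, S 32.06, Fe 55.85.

336.1 g

Pure CO = 283.0 × 0.9357 = 264.80 g.
M(CO) = 12.01 + 16.00 = 28.01 g/mol.
M(FeS) = 55.85 + 32.06 = 87.91 g/mol.
n(CO) = 264.80 / 28.01 = 9.4539 mol.
Step 1 (CO:Fe = 3:2): theoretical n(Fe) = 6.3026 mol; at 67.74% yield, n(Fe) = 4.2694 mol.
Step 2 (Fe:FeS = 1:1): theoretical n(FeS) = 4.2694 mol, so theoretical mass = 4.2694 × 87.91 = 375.32 g.
At 89.55% yield, actual mass of FeS = 375.32 × 0.8955 = 336.10 g.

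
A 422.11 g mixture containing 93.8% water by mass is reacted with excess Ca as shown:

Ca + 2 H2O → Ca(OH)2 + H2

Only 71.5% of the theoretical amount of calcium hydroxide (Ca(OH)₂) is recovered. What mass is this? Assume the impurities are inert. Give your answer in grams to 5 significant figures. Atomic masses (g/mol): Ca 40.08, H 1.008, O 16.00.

582.16 g

Pure H2O available = 422.11 g × 0.938 = 395.939 g.
M(H2O) = 2(1.008) + 16.00 = 18.016 g/mol.
M(Ca(OH)2) = 40.08 + 2(16.00) + 2(1.008) = 74.096 g/mol.
n(H2O) = 395.939 g / 18.016 g/mol = 21.9771 mol.
From the equation the H2O:Ca(OH)2 mole ratio is 2:1, so n(Ca(OH)2) = 21.9771 × 1/2 = 10.9885 mol.
Mass of Ca(OH)2 = 10.9885 mol × 74.096 g/mol = 814.207 g.
Actual mass collected = 814.207 g × 0.715 = 582.158 g.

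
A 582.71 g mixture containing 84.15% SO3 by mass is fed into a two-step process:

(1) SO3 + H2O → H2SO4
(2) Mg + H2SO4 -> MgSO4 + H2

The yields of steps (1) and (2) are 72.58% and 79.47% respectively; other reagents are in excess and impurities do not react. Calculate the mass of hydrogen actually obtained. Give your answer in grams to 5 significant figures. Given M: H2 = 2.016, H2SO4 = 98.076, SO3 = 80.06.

7.1220 g

Pure SO3 = 582.71 × 0.8415 = 490.350 g.
n(SO3) = 490.350 / 80.06 = 6.12479 mol.
Step 1 (SO3:H2SO4 = 1:1): theoretical n(H2SO4) = 6.12479 mol; at 72.58% yield, n(H2SO4) = 4.44537 mol.
Step 2 (H2SO4:H2 = 1:1): theoretical n(H2) = 4.44537 mol, so theoretical mass = 4.44537 × 2.016 = 8.96187 g.
At 79.47% yield, actual mass of H2 = 8.96187 × 0.7947 = 7.12200 g.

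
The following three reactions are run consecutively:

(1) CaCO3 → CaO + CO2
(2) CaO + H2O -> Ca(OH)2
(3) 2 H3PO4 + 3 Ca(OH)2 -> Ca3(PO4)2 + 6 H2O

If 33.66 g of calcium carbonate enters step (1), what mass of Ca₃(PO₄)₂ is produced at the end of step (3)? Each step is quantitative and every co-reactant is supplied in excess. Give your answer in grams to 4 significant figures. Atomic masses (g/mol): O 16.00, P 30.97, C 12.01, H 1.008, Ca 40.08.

M(CaCO3) = 40.08 + 12.01 + 3(16.00) = 100.09 g/mol.
M(Ca3(PO4)2) = 3(40.08) + 2(30.97) + 8(16.00) = 310.18 g/mol.
n(CaCO3) = 33.66 / 100.09 = 0.33630 mol.
Reaction (1): CaCO3→CaO ratio 1:1 ⇒ n(CaO) = 0.33630 mol.
Reaction (2): CaO→Ca(OH)2 ratio 1:1 ⇒ n(Ca(OH)2) = 0.33630 mol.
Reaction (3): Ca(OH)2→Ca3(PO4)2 ratio 3:1 ⇒ n(Ca3(PO4)2) = 0.11210 mol.
Mass of Ca3(PO4)2 = 0.11210 × 310.18 = 34.771 g.

34.77 g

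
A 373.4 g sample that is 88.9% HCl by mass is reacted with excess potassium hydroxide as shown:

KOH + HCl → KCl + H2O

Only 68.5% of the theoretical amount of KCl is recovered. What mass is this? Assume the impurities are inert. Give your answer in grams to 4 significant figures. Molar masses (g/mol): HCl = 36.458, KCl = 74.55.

465.0 g

Pure HCl available = 373.4 g × 0.889 = 331.95 g.
n(HCl) = 331.95 g / 36.458 g/mol = 9.1051 mol.
From the equation the HCl:KCl mole ratio is 1:1, so n(KCl) = 9.1051 × 1/1 = 9.1051 mol.
Mass of KCl = 9.1051 mol × 74.55 g/mol = 678.78 g.
Actual mass collected = 678.78 g × 0.685 = 464.97 g.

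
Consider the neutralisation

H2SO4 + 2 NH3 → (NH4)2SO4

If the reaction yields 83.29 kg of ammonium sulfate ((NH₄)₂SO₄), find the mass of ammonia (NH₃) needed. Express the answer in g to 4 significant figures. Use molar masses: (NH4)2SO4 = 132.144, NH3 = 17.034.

Convert: 83.29 kg = 83290 g.
n((NH4)2SO4) = 83290 g / 132.144 g/mol = 630.30 mol.
From the equation the (NH4)2SO4:NH3 mole ratio is 1:2, so n(NH3) = 630.30 × 2/1 = 1260.6 mol.
Mass of NH3 = 1260.6 mol × 17.034 g/mol = 21473 g.

21470 g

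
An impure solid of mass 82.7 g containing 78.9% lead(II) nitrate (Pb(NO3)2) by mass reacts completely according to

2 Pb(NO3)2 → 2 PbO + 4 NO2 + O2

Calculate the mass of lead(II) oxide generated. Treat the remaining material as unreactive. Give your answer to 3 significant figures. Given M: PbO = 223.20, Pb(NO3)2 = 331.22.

Mass of pure Pb(NO3)2 = 82.7 g × 0.789 = 65.25 g.
n(Pb(NO3)2) = 65.25 g / 331.22 g/mol = 0.1970 mol.
From the equation the Pb(NO3)2:PbO mole ratio is 2:2, so n(PbO) = 0.1970 × 2/2 = 0.1970 mol.
Mass of PbO = 0.1970 mol × 223.20 g/mol = 43.97 g.

44.0 g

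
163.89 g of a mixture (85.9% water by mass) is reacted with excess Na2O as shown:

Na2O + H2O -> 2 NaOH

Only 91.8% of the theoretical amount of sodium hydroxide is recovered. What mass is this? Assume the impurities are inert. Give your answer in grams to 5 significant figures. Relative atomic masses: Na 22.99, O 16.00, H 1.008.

573.85 g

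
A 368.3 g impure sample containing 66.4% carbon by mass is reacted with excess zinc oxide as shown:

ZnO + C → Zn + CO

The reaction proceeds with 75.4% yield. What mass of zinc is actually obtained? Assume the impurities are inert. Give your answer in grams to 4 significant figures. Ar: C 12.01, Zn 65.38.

Pure C available = 368.3 g × 0.664 = 244.55 g.
M(C) = 12.01 g/mol.
M(Zn) = 65.38 g/mol.
n(C) = 244.55 g / 12.01 g/mol = 20.362 mol.
From the equation the C:Zn mole ratio is 1:1, so n(Zn) = 20.362 × 1/1 = 20.362 mol.
Mass of Zn = 20.362 mol × 65.38 g/mol = 1331.3 g.
Actual mass collected = 1331.3 g × 0.754 = 1003.8 g.

1004 g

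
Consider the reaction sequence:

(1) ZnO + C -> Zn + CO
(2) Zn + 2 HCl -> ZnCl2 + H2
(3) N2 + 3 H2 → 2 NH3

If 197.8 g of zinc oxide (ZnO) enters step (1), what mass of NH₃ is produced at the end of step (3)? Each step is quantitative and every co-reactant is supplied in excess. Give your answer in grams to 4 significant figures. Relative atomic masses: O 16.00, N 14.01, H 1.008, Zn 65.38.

M(ZnO) = 65.38 + 16.00 = 81.38 g/mol.
M(NH3) = 14.01 + 3(1.008) = 17.034 g/mol.
n(ZnO) = 197.8 / 81.38 = 2.4306 mol.
Reaction (1): ZnO→Zn ratio 1:1 ⇒ n(Zn) = 2.4306 mol.
Reaction (2): Zn→H2 ratio 1:1 ⇒ n(H2) = 2.4306 mol.
Reaction (3): H2→NH3 ratio 3:2 ⇒ n(NH3) = 1.6204 mol.
Mass of NH3 = 1.6204 × 17.034 = 27.602 g.

27.60 g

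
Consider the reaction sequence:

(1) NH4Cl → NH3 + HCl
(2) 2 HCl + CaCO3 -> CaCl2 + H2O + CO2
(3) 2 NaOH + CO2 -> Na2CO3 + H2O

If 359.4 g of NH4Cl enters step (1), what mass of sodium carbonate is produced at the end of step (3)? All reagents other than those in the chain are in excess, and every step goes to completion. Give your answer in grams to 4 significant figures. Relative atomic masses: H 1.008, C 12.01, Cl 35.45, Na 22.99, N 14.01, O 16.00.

M(NH4Cl) = 14.01 + 4(1.008) + 35.45 = 53.492 g/mol.
M(Na2CO3) = 2(22.99) + 12.01 + 3(16.00) = 105.99 g/mol.
n(NH4Cl) = 359.4 / 53.492 = 6.7188 mol.
Reaction (1): NH4Cl→HCl ratio 1:1 ⇒ n(HCl) = 6.7188 mol.
Reaction (2): HCl→CO2 ratio 2:1 ⇒ n(CO2) = 3.3594 mol.
Reaction (3): CO2→Na2CO3 ratio 1:1 ⇒ n(Na2CO3) = 3.3594 mol.
Mass of Na2CO3 = 3.3594 × 105.99 = 356.06 g.

356.1 g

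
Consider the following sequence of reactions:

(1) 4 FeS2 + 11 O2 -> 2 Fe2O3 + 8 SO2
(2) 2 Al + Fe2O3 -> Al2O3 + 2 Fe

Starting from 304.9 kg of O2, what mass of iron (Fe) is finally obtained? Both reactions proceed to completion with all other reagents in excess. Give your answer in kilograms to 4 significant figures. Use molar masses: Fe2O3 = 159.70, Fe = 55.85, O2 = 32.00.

304.9 kg = 304900 g.
n(O2) = 304900 / 32.00 = 9528.1 mol.
Step 1 gives a 11:2 ratio of O2 to Fe2O3, so n(Fe2O3) = 1732.4 mol.
In step 2 the Fe2O3:Fe ratio is 1:2, so n(Fe) = 3464.8 mol.
Mass of Fe = 3464.8 × 55.85 = 193510 g = 193.5 kg.

193.5 kg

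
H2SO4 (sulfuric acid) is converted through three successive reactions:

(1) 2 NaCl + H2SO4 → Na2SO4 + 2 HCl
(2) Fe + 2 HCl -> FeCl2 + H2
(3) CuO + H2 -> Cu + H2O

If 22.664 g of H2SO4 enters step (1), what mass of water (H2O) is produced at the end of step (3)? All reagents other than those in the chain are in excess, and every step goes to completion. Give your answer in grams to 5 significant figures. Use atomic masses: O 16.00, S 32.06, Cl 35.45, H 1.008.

M(H2SO4) = 2(1.008) + 32.06 + 4(16.00) = 98.076 g/mol.
M(H2O) = 2(1.008) + 16.00 = 18.016 g/mol.
n(H2SO4) = 22.664 / 98.076 = 0.231086 mol.
Reaction (1): H2SO4→HCl ratio 1:2 ⇒ n(HCl) = 0.462172 mol.
Reaction (2): HCl→H2 ratio 2:1 ⇒ n(H2) = 0.231086 mol.
Reaction (3): H2→H2O ratio 1:1 ⇒ n(H2O) = 0.231086 mol.
Mass of H2O = 0.231086 × 18.016 = 4.16325 g.

4.1632 g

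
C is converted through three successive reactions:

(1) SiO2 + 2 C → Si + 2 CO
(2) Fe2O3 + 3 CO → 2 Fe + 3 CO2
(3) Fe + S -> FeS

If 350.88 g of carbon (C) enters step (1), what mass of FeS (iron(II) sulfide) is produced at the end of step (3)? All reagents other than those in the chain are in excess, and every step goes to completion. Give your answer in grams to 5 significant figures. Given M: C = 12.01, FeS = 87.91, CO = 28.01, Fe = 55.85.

1712.2 g

n(C) = 350.88 / 12.01 = 29.2157 mol.
Reaction (1): C→CO ratio 2:2 ⇒ n(CO) = 29.2157 mol.
Reaction (2): CO→Fe ratio 3:2 ⇒ n(Fe) = 19.4771 mol.
Reaction (3): Fe→FeS ratio 1:1 ⇒ n(FeS) = 19.4771 mol.
Mass of FeS = 19.4771 × 87.91 = 1712.23 g.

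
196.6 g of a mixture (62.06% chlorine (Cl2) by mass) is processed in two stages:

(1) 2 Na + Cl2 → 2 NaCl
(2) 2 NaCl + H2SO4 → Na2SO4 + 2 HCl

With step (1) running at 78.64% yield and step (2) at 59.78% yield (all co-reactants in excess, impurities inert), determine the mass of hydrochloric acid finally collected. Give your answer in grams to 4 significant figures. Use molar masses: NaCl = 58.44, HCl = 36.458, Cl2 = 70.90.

58.99 g

Pure Cl2 = 196.6 × 0.6206 = 122.01 g.
n(Cl2) = 122.01 / 70.90 = 1.7209 mol.
Step 1 (Cl2:NaCl = 1:2): theoretical n(NaCl) = 3.4417 mol; at 78.64% yield, n(NaCl) = 2.7066 mol.
Step 2 (NaCl:HCl = 2:2): theoretical n(HCl) = 2.7066 mol, so theoretical mass = 2.7066 × 36.458 = 98.677 g.
At 59.78% yield, actual mass of HCl = 98.677 × 0.5978 = 58.989 g.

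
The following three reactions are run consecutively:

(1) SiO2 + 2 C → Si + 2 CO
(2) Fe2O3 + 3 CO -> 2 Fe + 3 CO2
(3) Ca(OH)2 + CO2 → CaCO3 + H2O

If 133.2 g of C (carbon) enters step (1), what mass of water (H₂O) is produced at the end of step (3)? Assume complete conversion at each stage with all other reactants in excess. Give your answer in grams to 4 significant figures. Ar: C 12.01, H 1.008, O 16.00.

199.8 g

M(C) = 12.01 g/mol.
M(H2O) = 2(1.008) + 16.00 = 18.016 g/mol.
n(C) = 133.2 / 12.01 = 11.091 mol.
Reaction (1): C→CO ratio 2:2 ⇒ n(CO) = 11.091 mol.
Reaction (2): CO→CO2 ratio 3:3 ⇒ n(CO2) = 11.091 mol.
Reaction (3): CO2→H2O ratio 1:1 ⇒ n(H2O) = 11.091 mol.
Mass of H2O = 11.091 × 18.016 = 199.81 g.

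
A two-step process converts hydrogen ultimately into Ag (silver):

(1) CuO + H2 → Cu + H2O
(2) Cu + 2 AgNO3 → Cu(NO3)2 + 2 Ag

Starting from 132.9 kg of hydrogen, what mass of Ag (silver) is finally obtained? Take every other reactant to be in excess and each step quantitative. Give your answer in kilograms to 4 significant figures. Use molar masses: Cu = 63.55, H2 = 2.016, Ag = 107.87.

132.9 kg = 132900 g.
n(H2) = 132900 / 2.016 = 65923 mol.
Step 1 gives a 1:1 ratio of H2 to Cu, so n(Cu) = 65923 mol.
In step 2 the Cu:Ag ratio is 1:2, so n(Ag) = 131850 mol.
Mass of Ag = 131850 × 107.87 = 1.4222 × 10^7 g = 14220 kg.

14220 kg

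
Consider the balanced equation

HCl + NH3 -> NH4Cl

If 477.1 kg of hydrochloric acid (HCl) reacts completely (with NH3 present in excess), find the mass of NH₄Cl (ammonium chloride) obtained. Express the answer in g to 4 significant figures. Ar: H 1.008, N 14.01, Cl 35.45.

700000 g

M(HCl) = 1.008 + 35.45 = 36.458 g/mol.
M(NH4Cl) = 14.01 + 4(1.008) + 35.45 = 53.492 g/mol.
Convert: 477.1 kg = 477100 g.
n(HCl) = 477100 g / 36.458 g/mol = 13086 mol.
From the equation the HCl:NH4Cl mole ratio is 1:1, so n(NH4Cl) = 13086 × 1/1 = 13086 mol.
Mass of NH4Cl = 13086 mol × 53.492 g/mol = 700010 g.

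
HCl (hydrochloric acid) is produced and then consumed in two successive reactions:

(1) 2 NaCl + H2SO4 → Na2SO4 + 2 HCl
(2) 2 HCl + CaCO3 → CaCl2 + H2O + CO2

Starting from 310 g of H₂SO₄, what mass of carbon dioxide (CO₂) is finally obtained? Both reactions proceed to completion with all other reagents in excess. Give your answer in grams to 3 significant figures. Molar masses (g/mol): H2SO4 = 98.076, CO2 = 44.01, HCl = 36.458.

n(H2SO4) = 310.0 / 98.076 = 3.161 mol.
Step 1 gives a 1:2 ratio of H2SO4 to HCl, so n(HCl) = 6.322 mol.
In step 2 the HCl:CO2 ratio is 2:1, so n(CO2) = 3.161 mol.
Mass of CO2 = 3.161 × 44.01 = 139.1 g.

139 g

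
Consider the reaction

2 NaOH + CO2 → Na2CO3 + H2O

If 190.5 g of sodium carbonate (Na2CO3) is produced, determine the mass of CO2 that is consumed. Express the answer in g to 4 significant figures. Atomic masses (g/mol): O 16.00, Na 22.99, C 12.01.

79.10 g

M(Na2CO3) = 2(22.99) + 12.01 + 3(16.00) = 105.99 g/mol.
M(CO2) = 12.01 + 2(16.00) = 44.01 g/mol.
n(Na2CO3) = 190.50 g / 105.99 g/mol = 1.7973 mol.
From the equation the Na2CO3:CO2 mole ratio is 1:1, so n(CO2) = 1.7973 × 1/1 = 1.7973 mol.
Mass of CO2 = 1.7973 mol × 44.01 g/mol = 79.101 g.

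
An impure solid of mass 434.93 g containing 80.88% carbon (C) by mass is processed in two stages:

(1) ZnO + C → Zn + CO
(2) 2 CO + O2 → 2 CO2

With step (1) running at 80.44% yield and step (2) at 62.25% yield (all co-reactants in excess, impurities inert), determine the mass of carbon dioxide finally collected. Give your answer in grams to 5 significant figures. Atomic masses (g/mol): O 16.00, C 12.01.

645.48 g

Pure C = 434.93 × 0.8088 = 351.771 g.
M(C) = 12.01 g/mol.
M(CO2) = 12.01 + 2(16.00) = 44.01 g/mol.
n(C) = 351.771 / 12.01 = 29.2899 mol.
Step 1 (C:CO = 1:1): theoretical n(CO) = 29.2899 mol; at 80.44% yield, n(CO) = 23.5608 mol.
Step 2 (CO:CO2 = 2:2): theoretical n(CO2) = 23.5608 mol, so theoretical mass = 23.5608 × 44.01 = 1036.91 g.
At 62.25% yield, actual mass of CO2 = 1036.91 × 0.6225 = 645.476 g.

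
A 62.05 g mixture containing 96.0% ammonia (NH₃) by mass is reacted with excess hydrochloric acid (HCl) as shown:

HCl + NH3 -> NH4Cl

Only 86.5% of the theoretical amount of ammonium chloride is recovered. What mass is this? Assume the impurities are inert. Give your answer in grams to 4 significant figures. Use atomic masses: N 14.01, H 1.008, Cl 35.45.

161.8 g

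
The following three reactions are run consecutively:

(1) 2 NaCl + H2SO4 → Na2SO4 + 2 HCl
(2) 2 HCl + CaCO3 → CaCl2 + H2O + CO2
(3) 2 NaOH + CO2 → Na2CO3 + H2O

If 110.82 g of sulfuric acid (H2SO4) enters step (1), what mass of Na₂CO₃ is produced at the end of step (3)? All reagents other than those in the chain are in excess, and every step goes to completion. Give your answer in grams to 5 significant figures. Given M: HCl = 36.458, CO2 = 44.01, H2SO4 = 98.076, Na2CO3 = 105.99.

n(H2SO4) = 110.82 / 98.076 = 1.12994 mol.
Reaction (1): H2SO4→HCl ratio 1:2 ⇒ n(HCl) = 2.25988 mol.
Reaction (2): HCl→CO2 ratio 2:1 ⇒ n(CO2) = 1.12994 mol.
Reaction (3): CO2→Na2CO3 ratio 1:1 ⇒ n(Na2CO3) = 1.12994 mol.
Mass of Na2CO3 = 1.12994 × 105.99 = 119.762 g.

119.76 g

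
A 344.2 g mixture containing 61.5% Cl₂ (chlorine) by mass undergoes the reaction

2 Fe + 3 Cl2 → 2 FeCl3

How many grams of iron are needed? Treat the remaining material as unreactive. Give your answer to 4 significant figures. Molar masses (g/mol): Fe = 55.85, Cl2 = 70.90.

Mass of pure Cl2 = 344.2 g × 0.615 = 211.68 g.
n(Cl2) = 211.68 g / 70.90 g/mol = 2.9857 mol.
From the equation the Cl2:Fe mole ratio is 3:2, so n(Fe) = 2.9857 × 2/3 = 1.9904 mol.
Mass of Fe = 1.9904 mol × 55.85 g/mol = 111.17 g.

111.2 g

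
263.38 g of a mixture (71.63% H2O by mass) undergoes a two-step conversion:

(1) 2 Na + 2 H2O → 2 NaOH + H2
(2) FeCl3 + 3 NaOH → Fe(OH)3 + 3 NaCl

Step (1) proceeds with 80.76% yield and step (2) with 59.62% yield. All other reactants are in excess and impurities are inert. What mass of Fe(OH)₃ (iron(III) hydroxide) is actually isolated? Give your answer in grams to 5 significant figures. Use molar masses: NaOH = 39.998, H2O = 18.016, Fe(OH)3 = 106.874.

179.62 g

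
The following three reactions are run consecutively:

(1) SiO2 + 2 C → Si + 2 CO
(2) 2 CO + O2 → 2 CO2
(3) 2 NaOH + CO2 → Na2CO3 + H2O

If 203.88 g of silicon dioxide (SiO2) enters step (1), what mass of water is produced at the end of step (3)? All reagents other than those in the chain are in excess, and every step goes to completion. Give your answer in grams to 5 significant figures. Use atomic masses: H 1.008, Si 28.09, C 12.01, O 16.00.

M(SiO2) = 28.09 + 2(16.00) = 60.09 g/mol.
M(H2O) = 2(1.008) + 16.00 = 18.016 g/mol.
n(SiO2) = 203.88 / 60.09 = 3.39291 mol.
Reaction (1): SiO2→CO ratio 1:2 ⇒ n(CO) = 6.78582 mol.
Reaction (2): CO→CO2 ratio 2:2 ⇒ n(CO2) = 6.78582 mol.
Reaction (3): CO2→H2O ratio 1:1 ⇒ n(H2O) = 6.78582 mol.
Mass of H2O = 6.78582 × 18.016 = 122.253 g.

122.25 g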